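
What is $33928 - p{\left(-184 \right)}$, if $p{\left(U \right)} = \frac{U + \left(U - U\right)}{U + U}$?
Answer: $\frac{67855}{2} \approx 33928.0$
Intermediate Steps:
$p{\left(U \right)} = \frac{1}{2}$ ($p{\left(U \right)} = \frac{U + 0}{2 U} = U \frac{1}{2 U} = \frac{1}{2}$)
$33928 - p{\left(-184 \right)} = 33928 - \frac{1}{2} = \frac{67855}{2}$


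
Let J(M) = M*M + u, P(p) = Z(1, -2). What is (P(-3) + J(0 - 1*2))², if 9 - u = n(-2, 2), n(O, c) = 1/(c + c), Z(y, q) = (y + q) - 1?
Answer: 1849/16 ≈ 115.56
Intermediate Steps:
Z(y, q) = -1 + q + y (Z(y, q) = (q + y) - 1 = -1 + q + y)
P(p) = -2 (P(p) = -1 - 2 + 1 = -2)
n(O, c) = 1/(2*c)
u = 35/4 (u = 9 - 1/(2*2) = 9 - 1*¼ = 9 - ¼ = 35/4 ≈ 8.7500)
J(M) = 35/4 + M² (J(M) = M*M + 35/4 = M² + 35/4 = 35/4 + M²)
(P(-3) + J(0 - 1*2))² = (-2 + (35/4 + (0 - 1*2)²))² = (-2 + (35/4 + (0 - 2)²))² = (-2 + (35/4 + (-2)²))² = (-2 + (35/4 + 4))² = (-2 + 51/4)² = (43/4)² = 1849/16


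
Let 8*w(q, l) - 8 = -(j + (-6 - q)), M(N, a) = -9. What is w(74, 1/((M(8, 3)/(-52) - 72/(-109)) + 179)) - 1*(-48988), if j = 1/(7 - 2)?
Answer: 1959959/40 ≈ 48999.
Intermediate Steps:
j = ⅕ (j = 1/5 = ⅕ ≈ 0.20000)
w(q, l) = 69/40 + q/8 (w(q, l) = 1 + (-(⅕ + (-6 - q)))/8 = 1 + (-(-29/5 - q))/8 = 1 + (29/5 + q)/8 = 1 + (29/40 + q/8) = 69/40 + q/8)
w(74, 1/((M(8, 3)/(-52) - 72/(-109)) + 179)) - 1*(-48988) = (69/40 + (⅛)*74) - 1*(-48988) = (69/40 + 37/4) + 48988 = 439/40 + 48988 = 1959959/40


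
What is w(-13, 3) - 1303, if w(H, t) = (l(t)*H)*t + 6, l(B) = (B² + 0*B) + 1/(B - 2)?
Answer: -1687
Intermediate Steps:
l(B) = B² + 1/(-2 + B) (l(B) = (B² + 0) + 1/(-2 + B) = B² + 1/(-2 + B))
w(H, t) = 6 + H*t*(1 + t³ - 2*t²)/(-2 + t) (w(H, t) = (((1 + t³ - 2*t²)/(-2 + t))*H)*t + 6 = (H*(1 + t³ - 2*t²)/(-2 + t))*t + 6 = H*t*(1 + t³ - 2*t²)/(-2 + t) + 6 = 6 + H*t*(1 + t³ - 2*t²)/(-2 + t))
w(-13, 3) - 1303 = (-12 + 6*3 - 13*3*(1 + 3³ - 2*3²))/(-2 + 3) - 1303 = (-12 + 18 - 13*3*(1 + 27 - 2*9))/1 - 1303 = 1*(-12 + 18 - 13*3*(1 + 27 - 18)) - 1303 = 1*(-12 + 18 - 13*3*10) - 1303 = 1*(-12 + 18 - 390) - 1303 = 1*(-384) - 1303 = -384 - 1303 = -1687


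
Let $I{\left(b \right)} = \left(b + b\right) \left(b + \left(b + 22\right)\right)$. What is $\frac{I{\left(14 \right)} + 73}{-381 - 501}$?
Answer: $- \frac{491}{294} \approx -1.6701$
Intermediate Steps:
$I{\left(b \right)} = 2 b \left(22 + 2 b\right)$ ($I{\left(b \right)} = 2 b \left(b + \left(22 + b\right)\right) = 2 b \left(22 + 2 b\right)$)
$\frac{I{\left(14 \right)} + 73}{-381 - 501} = \frac{4 \cdot 14 \left(11 + 14\right) + 73}{-381 - 501} = \frac{4 \cdot 14 \cdot 25 + 73}{-882} = \left(1400 + 73\right) \left(- \frac{1}{882}\right) = 1473 \left(- \frac{1}{882}\right) = - \frac{491}{294}$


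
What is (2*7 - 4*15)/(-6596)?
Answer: 23/3298 ≈ 0.0069739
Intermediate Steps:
(2*7 - 4*15)/(-6596) = (14 - 60)*(-1/6596) = -46*(-1/6596) = 23/3298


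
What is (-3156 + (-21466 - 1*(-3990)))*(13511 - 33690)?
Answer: 416333128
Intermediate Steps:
(-3156 + (-21466 - 1*(-3990)))*(13511 - 33690) = (-3156 + (-21466 + 3990))*(-20179) = (-3156 - 17476)*(-20179) = -20632*(-20179) = 416333128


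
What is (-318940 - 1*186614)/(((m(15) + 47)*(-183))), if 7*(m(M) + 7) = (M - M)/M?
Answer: 84259/1220 ≈ 69.065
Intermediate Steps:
m(M) = -7 (m(M) = -7 + ((M - M)/M)/7 = -7 + (0/M)/7 = -7 + (⅐)*0 = -7 + 0 = -7)
(-318940 - 1*186614)/(((m(15) + 47)*(-183))) = (-318940 - 1*186614)/(((-7 + 47)*(-183))) = (-318940 - 186614)/((40*(-183))) = -505554/(-7320) = -505554*(-1/7320) = 84259/1220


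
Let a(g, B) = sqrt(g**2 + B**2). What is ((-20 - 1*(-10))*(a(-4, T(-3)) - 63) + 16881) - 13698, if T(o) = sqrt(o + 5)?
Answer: 3813 - 30*sqrt(2) ≈ 3770.6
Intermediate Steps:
T(o) = sqrt(5 + o)
a(g, B) = sqrt(B**2 + g**2)
((-20 - 1*(-10))*(a(-4, T(-3)) - 63) + 16881) - 13698 = ((-20 - 1*(-10))*(sqrt((sqrt(5 - 3))**2 + (-4)**2) - 63) + 16881) - 13698 = ((-20 + 10)*(sqrt((sqrt(2))**2 + 16) - 63) + 16881) - 13698 = (-10*(sqrt(2 + 16) - 63) + 16881) - 13698 = (-10*(sqrt(18) - 63) + 16881) - 13698 = (-10*(3*sqrt(2) - 63) + 16881) - 13698 = (-10*(-63 + 3*sqrt(2)) + 16881) - 13698 = ((630 - 30*sqrt(2)) + 16881) - 13698 = (17511 - 30*sqrt(2)) - 13698 = 3813 - 30*sqrt(2)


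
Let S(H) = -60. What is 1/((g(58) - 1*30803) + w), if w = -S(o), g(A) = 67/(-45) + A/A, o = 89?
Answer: -45/1383457 ≈ -3.2527e-5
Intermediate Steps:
g(A) = -22/45 (g(A) = 67*(-1/45) + 1 = -67/45 + 1 = -22/45)
w = 60 (w = -1*(-60) = 60)
1/((g(58) - 1*30803) + w) = 1/((-22/45 - 1*30803) + 60) = 1/((-22/45 - 30803) + 60) = 1/(-1386157/45 + 60) = 1/(-1383457/45) = -45/1383457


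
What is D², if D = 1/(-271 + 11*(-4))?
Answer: 1/99225 ≈ 1.0078e-5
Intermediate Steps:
D = -1/315 (D = 1/(-271 - 44) = 1/(-315) = -1/315 ≈ -0.0031746)
D² = (-1/315)² = 1/99225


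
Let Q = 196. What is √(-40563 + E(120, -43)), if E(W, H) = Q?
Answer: I*√40367 ≈ 200.92*I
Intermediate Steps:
E(W, H) = 196
√(-40563 + E(120, -43)) = √(-40563 + 196) = √(-40367) = I*√40367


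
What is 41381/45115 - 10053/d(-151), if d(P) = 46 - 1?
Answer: -2007462/9023 ≈ -222.48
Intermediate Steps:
d(P) = 45
41381/45115 - 10053/d(-151) = 41381/45115 - 10053/45 = 41381*(1/45115) - 10053*1/45 = 41381/45115 - 1117/5 = -2007462/9023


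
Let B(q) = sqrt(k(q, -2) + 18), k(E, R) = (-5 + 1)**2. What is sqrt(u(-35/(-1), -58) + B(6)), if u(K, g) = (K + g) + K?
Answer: sqrt(12 + sqrt(34)) ≈ 4.2227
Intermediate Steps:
k(E, R) = 16 (k(E, R) = (-4)**2 = 16)
B(q) = sqrt(34) (B(q) = sqrt(16 + 18) = sqrt(34))
u(K, g) = g + 2*K
sqrt(u(-35/(-1), -58) + B(6)) = sqrt((-58 + 2*(-35/(-1))) + sqrt(34)) = sqrt((-58 + 2*(-35*(-1))) + sqrt(34)) = sqrt((-58 + 2*35) + sqrt(34)) = sqrt((-58 + 70) + sqrt(34)) = sqrt(12 + sqrt(34))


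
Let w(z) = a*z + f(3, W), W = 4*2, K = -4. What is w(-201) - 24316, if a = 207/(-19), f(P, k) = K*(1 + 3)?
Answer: -420701/19 ≈ -22142.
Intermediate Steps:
W = 8
f(P, k) = -16 (f(P, k) = -4*(1 + 3) = -4*4 = -16)
a = -207/19 (a = 207*(-1/19) = -207/19 ≈ -10.895)
w(z) = -16 - 207*z/19 (w(z) = -207*z/19 - 16 = -16 - 207*z/19)
w(-201) - 24316 = (-16 - 207/19*(-201)) - 24316 = (-16 + 41607/19) - 24316 = 41303/19 - 24316 = -420701/19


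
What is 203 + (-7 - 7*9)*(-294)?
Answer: 20783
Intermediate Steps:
203 + (-7 - 7*9)*(-294) = 203 + (-7 - 63)*(-294) = 203 - 70*(-294) = 203 + 20580 = 20783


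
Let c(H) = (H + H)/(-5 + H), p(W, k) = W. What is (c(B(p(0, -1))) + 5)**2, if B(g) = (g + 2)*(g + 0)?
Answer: 25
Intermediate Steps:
B(g) = g*(2 + g) (B(g) = (2 + g)*g = g*(2 + g))
c(H) = 2*H/(-5 + H) (c(H) = (2*H)/(-5 + H) = 2*H/(-5 + H))
(c(B(p(0, -1))) + 5)**2 = (2*(0*(2 + 0))/(-5 + 0*(2 + 0)) + 5)**2 = (2*(0*2)/(-5 + 0*2) + 5)**2 = (2*0/(-5 + 0) + 5)**2 = (2*0/(-5) + 5)**2 = (2*0*(-1/5) + 5)**2 = (0 + 5)**2 = 5**2 = 25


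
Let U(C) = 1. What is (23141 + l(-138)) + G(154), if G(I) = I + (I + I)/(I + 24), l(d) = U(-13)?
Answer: 2073498/89 ≈ 23298.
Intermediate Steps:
l(d) = 1
G(I) = I + 2*I/(24 + I) (G(I) = I + (2*I)/(24 + I) = I + 2*I/(24 + I))
(23141 + l(-138)) + G(154) = (23141 + 1) + 154*(26 + 154)/(24 + 154) = 23142 + 154*180/178 = 23142 + 154*(1/178)*180 = 23142 + 13860/89 = 2073498/89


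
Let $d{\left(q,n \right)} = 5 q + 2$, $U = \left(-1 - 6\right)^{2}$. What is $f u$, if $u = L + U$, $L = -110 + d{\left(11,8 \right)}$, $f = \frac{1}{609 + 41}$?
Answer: $- \frac{2}{325} \approx -0.0061538$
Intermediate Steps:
$f = \frac{1}{650} \approx 0.0015385$
$U = 49$ ($U = \left(-7\right)^{2} = 49$)
$d{\left(q,n \right)} = 2 + 5 q$
$L = -53$ ($L = -110 + \left(2 + 5 \cdot 11\right) = -110 + \left(2 + 55\right) = -110 + 57 = -53$)
$u = -4$ ($u = -53 + 49 = -4$)
$f u = \frac{1}{650} \left(-4\right) = - \frac{2}{325}$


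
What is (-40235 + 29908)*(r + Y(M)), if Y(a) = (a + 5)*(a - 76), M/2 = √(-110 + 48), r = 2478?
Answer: -19104950 + 1466434*I*√62 ≈ -1.9105e+7 + 1.1547e+7*I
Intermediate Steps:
M = 2*I*√62 (M = 2*√(-110 + 48) = 2*√(-62) = 2*(I*√62) = 2*I*√62 ≈ 15.748*I)
Y(a) = (-76 + a)*(5 + a) (Y(a) = (5 + a)*(-76 + a) = (-76 + a)*(5 + a))
(-40235 + 29908)*(r + Y(M)) = (-40235 + 29908)*(2478 + (-380 + (2*I*√62)² - 142*I*√62)) = -10327*(2478 + (-380 - 248 - 142*I*√62)) = -10327*(2478 + (-628 - 142*I*√62)) = -10327*(1850 - 142*I*√62) = -19104950 + 1466434*I*√62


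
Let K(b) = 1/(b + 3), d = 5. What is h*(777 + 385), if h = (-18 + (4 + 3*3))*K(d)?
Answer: -2905/4 ≈ -726.25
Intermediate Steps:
K(b) = 1/(3 + b)
h = -5/8 (h = (-18 + (4 + 3*3))/(3 + 5) = (-18 + (4 + 9))/8 = (-18 + 13)*(1/8) = -5*1/8 = -5/8 ≈ -0.62500)
h*(777 + 385) = -5*(777 + 385)/8 = -5/8*1162 = -2905/4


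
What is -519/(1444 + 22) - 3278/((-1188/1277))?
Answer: 69728048/19791 ≈ 3523.2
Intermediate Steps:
-519/(1444 + 22) - 3278/((-1188/1277)) = -519/1466 - 3278/((-1188*1/1277)) = -519*1/1466 - 3278/(-1188/1277) = -519/1466 - 3278*(-1277/1188) = -519/1466 + 190273/54 = 69728048/19791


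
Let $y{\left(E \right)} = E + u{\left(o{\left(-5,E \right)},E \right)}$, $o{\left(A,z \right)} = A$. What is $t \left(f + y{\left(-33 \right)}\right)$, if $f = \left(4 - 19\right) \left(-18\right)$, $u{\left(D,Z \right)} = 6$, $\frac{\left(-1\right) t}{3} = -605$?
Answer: $441045$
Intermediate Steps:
$t = 1815$ ($t = \left(-3\right) \left(-605\right) = 1815$)
$f = 270$ ($f = \left(-15\right) \left(-18\right) = 270$)
$y{\left(E \right)} = 6 + E$ ($y{\left(E \right)} = E + 6 = 6 + E$)
$t \left(f + y{\left(-33 \right)}\right) = 1815 \left(270 + \left(6 - 33\right)\right) = 1815 \left(270 - 27\right) = 1815 \cdot 243 = 441045$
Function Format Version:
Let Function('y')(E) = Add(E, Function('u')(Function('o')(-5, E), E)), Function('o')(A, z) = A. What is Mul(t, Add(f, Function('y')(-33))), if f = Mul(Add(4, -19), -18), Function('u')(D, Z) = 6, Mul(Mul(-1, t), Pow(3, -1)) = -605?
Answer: 441045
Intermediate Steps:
t = 1815 (t = Mul(-3, -605) = 1815)
f = 270 (f = Mul(-15, -18) = 270)
Function('y')(E) = Add(6, E) (Function('y')(E) = Add(E, 6) = Add(6, E))
Mul(t, Add(f, Function('y')(-33))) = Mul(1815, Add(270, Add(6, -33))) = Mul(1815, Add(270, -27)) = Mul(1815, 243) = 441045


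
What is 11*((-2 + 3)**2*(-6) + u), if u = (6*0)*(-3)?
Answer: -66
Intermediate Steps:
u = 0 (u = 0*(-3) = 0)
11*((-2 + 3)**2*(-6) + u) = 11*((-2 + 3)**2*(-6) + 0) = 11*(1**2*(-6) + 0) = 11*(1*(-6) + 0) = 11*(-6 + 0) = 11*(-6) = -66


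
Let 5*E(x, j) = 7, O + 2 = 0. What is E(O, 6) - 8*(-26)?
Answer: 1047/5 ≈ 209.40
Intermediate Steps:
O = -2 (O = -2 + 0 = -2)
E(x, j) = 7/5 (E(x, j) = (1/5)*7 = 7/5)
E(O, 6) - 8*(-26) = 7/5 - 8*(-26) = 7/5 + 208 = 1047/5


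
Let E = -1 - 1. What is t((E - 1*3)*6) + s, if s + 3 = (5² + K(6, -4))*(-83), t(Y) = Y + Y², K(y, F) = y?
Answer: -1706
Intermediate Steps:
E = -2
s = -2576 (s = -3 + (5² + 6)*(-83) = -3 + (25 + 6)*(-83) = -3 + 31*(-83) = -3 - 2573 = -2576)
t((E - 1*3)*6) + s = ((-2 - 1*3)*6)*(1 + (-2 - 1*3)*6) - 2576 = ((-2 - 3)*6)*(1 + (-2 - 3)*6) - 2576 = (-5*6)*(1 - 5*6) - 2576 = -30*(1 - 30) - 2576 = -30*(-29) - 2576 = 870 - 2576 = -1706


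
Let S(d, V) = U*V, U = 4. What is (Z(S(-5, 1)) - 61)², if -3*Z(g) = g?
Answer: 34969/9 ≈ 3885.4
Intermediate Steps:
S(d, V) = 4*V
Z(g) = -g/3
(Z(S(-5, 1)) - 61)² = (-4/3 - 61)² = (-187/3)² = 34969/9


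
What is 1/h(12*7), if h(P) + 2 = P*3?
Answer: 1/250 ≈ 0.0040000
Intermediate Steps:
h(P) = -2 + 3*P (h(P) = -2 + P*3 = -2 + 3*P)
1/h(12*7) = 1/(-2 + 3*(12*7)) = 1/(-2 + 3*84) = 1/(-2 + 252) = 1/250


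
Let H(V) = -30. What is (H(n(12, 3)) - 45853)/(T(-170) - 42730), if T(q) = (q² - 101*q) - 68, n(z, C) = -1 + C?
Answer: -45883/3272 ≈ -14.023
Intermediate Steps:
T(q) = -68 + q² - 101*q
(H(n(12, 3)) - 45853)/(T(-170) - 42730) = (-30 - 45853)/((-68 + (-170)² - 101*(-170)) - 42730) = -45883/((-68 + 28900 + 17170) - 42730) = -45883/(46002 - 42730) = -45883/3272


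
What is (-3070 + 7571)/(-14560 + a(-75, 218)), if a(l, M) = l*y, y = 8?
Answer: -4501/15160 ≈ -0.29690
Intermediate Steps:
a(l, M) = 8*l (a(l, M) = l*8 = 8*l)
(-3070 + 7571)/(-14560 + a(-75, 218)) = (-3070 + 7571)/(-14560 + 8*(-75)) = 4501/(-14560 - 600) = 4501/(-15160) = 4501*(-1/15160) = -4501/15160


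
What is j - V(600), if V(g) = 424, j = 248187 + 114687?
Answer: 362450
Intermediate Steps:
j = 362874
j - V(600) = 362874 - 1*424 = 362874 - 424 = 362450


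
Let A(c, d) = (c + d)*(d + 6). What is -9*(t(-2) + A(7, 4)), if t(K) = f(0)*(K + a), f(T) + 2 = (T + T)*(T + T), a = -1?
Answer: -1044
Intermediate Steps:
f(T) = -2 + 4*T² (f(T) = -2 + (T + T)*(T + T) = -2 + (2*T)*(2*T) = -2 + 4*T²)
t(K) = 2 - 2*K (t(K) = (-2 + 4*0²)*(K - 1) = (-2 + 4*0)*(-1 + K) = (-2 + 0)*(-1 + K) = -2*(-1 + K) = 2 - 2*K)
A(c, d) = (6 + d)*(c + d) (A(c, d) = (c + d)*(6 + d) = (6 + d)*(c + d))
-9*(t(-2) + A(7, 4)) = -9*((2 - 2*(-2)) + (4² + 6*7 + 6*4 + 7*4)) = -9*((2 + 4) + (16 + 42 + 24 + 28)) = -9*(6 + 110) = -9*116 = -1044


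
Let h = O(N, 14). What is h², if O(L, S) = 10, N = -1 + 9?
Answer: 100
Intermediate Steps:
N = 8
h = 10
h² = 10² = 100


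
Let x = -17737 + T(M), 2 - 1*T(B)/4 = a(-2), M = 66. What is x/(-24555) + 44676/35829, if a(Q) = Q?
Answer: 64146107/32584485 ≈ 1.9686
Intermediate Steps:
T(B) = 16 (T(B) = 8 - 4*(-2) = 8 + 8 = 16)
x = -17721 (x = -17737 + 16 = -17721)
x/(-24555) + 44676/35829 = -17721/(-24555) + 44676/35829 = -17721*(-1/24555) + 44676*(1/35829) = 5907/8185 + 4964/3981 = 64146107/32584485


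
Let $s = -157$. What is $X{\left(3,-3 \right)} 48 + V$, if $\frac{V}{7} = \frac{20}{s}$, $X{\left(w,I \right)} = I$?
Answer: $- \frac{22748}{157} \approx -144.89$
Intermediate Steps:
$V = - \frac{140}{157}$ ($V = 7 \frac{20}{-157} = 7 \cdot 20 \left(- \frac{1}{157}\right) = 7 \left(- \frac{20}{157}\right) = - \frac{140}{157} \approx -0.89172$)
$X{\left(3,-3 \right)} 48 + V = \left(-3\right) 48 - \frac{140}{157} = -144 - \frac{140}{157} = - \frac{22748}{157}$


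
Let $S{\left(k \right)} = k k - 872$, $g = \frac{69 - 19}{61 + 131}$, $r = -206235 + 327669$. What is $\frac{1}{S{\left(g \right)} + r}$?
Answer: $\frac{9216}{1111100017} \approx 8.2945 \cdot 10^{-6}$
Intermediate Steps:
$r = 121434$
$g = \frac{25}{96}$ ($g = \frac{50}{192} = 50 \cdot \frac{1}{192} = \frac{25}{96} \approx 0.26042$)
$S{\left(k \right)} = -872 + k^{2}$ ($S{\left(k \right)} = k^{2} - 872 = -872 + k^{2}$)
$\frac{1}{S{\left(g \right)} + r} = \frac{1}{\left(-872 + \left(\frac{25}{96}\right)^{2}\right) + 121434} = \frac{1}{\left(-872 + \frac{625}{9216}\right) + 121434} = \frac{1}{- \frac{8035727}{9216} + 121434} = \frac{1}{\frac{1111100017}{9216}} = \frac{9216}{1111100017}$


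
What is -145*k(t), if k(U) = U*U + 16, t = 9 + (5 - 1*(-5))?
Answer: -54665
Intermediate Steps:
t = 19 (t = 9 + (5 + 5) = 9 + 10 = 19)
k(U) = 16 + U**2 (k(U) = U**2 + 16 = 16 + U**2)
-145*k(t) = -145*(16 + 19**2) = -145*(16 + 361) = -145*377 = -54665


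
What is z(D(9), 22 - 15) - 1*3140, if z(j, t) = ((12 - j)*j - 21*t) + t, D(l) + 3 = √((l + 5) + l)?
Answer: -3348 + 18*√23 ≈ -3261.7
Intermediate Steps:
D(l) = -3 + √(5 + 2*l) (D(l) = -3 + √((l + 5) + l) = -3 + √((5 + l) + l) = -3 + √(5 + 2*l))
z(j, t) = -20*t + j*(12 - j) (z(j, t) = (j*(12 - j) - 21*t) + t = (-21*t + j*(12 - j)) + t = -20*t + j*(12 - j))
z(D(9), 22 - 15) - 1*3140 = (-(-3 + √(5 + 2*9))² - 20*(22 - 15) + 12*(-3 + √(5 + 2*9))) - 1*3140 = (-(-3 + √(5 + 18))² - 20*7 + 12*(-3 + √(5 + 18))) - 3140 = (-(-3 + √23)² - 140 + 12*(-3 + √23)) - 3140 = (-(-3 + √23)² - 140 + (-36 + 12*√23)) - 3140 = (-176 - (-3 + √23)² + 12*√23) - 3140 = -3316 - (-3 + √23)² + 12*√23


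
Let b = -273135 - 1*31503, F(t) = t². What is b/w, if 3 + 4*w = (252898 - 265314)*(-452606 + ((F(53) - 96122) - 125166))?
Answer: -406184/2777397119 ≈ -0.00014625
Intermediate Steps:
b = -304638 (b = -273135 - 31503 = -304638)
w = 8332191357/4 (w = -¾ + ((252898 - 265314)*(-452606 + ((53² - 96122) - 125166)))/4 = -¾ + (-12416*(-452606 + ((2809 - 96122) - 125166)))/4 = -¾ + (-12416*(-452606 + (-93313 - 125166)))/4 = -¾ + (-12416*(-452606 - 218479))/4 = -¾ + (-12416*(-671085))/4 = -¾ + (¼)*8332191360 = -¾ + 2083047840 = 8332191357/4 ≈ 2.0830e+9)
b/w = -304638/8332191357/4 = -304638*4/8332191357 = -406184/2777397119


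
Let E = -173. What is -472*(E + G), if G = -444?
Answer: 291224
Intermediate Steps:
-472*(E + G) = -472*(-173 - 444) = -472*(-617) = 291224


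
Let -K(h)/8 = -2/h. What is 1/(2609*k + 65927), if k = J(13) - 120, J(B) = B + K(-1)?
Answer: -1/254980 ≈ -3.9219e-6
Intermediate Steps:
K(h) = 16/h (K(h) = -(-16)/h = 16/h)
J(B) = -16 + B (J(B) = B + 16/(-1) = B + 16*(-1) = B - 16 = -16 + B)
k = -123 (k = (-16 + 13) - 120 = -3 - 120 = -123)
1/(2609*k + 65927) = 1/(2609*(-123) + 65927) = 1/(-320907 + 65927) = 1/(-254980) = -1/254980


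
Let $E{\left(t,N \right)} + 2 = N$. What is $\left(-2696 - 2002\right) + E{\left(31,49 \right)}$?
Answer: $-4651$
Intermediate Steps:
$E{\left(t,N \right)} = -2 + N$
$\left(-2696 - 2002\right) + E{\left(31,49 \right)} = \left(-2696 - 2002\right) + \left(-2 + 49\right) = \left(-2696 - 2002\right) + 47 = -4698 + 47 = -4651$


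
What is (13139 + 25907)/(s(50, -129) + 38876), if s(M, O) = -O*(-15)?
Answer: 39046/36941 ≈ 1.0570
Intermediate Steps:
s(M, O) = 15*O
(13139 + 25907)/(s(50, -129) + 38876) = (13139 + 25907)/(15*(-129) + 38876) = 39046/(-1935 + 38876) = 39046/36941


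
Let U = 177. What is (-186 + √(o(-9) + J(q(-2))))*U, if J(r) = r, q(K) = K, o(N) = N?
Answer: -32922 + 177*I*√11 ≈ -32922.0 + 587.04*I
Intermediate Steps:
(-186 + √(o(-9) + J(q(-2))))*U = (-186 + √(-9 - 2))*177 = (-186 + √(-11))*177 = (-186 + I*√11)*177 = -32922 + 177*I*√11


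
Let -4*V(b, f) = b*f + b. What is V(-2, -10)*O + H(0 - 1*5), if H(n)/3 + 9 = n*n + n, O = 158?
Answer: -678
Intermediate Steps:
V(b, f) = -b/4 - b*f/4 (V(b, f) = -(b*f + b)/4 = -(b + b*f)/4 = -b/4 - b*f/4)
H(n) = -27 + 3*n + 3*n**2 (H(n) = -27 + 3*(n*n + n) = -27 + 3*(n**2 + n) = -27 + 3*(n + n**2) = -27 + (3*n + 3*n**2) = -27 + 3*n + 3*n**2)
V(-2, -10)*O + H(0 - 1*5) = -1/4*(-2)*(1 - 10)*158 + (-27 + 3*(0 - 1*5) + 3*(0 - 1*5)**2) = -1/4*(-2)*(-9)*158 + (-27 + 3*(0 - 5) + 3*(0 - 5)**2) = -9/2*158 + (-27 + 3*(-5) + 3*(-5)**2) = -711 + (-27 - 15 + 3*25) = -711 + (-27 - 15 + 75) = -711 + 33 = -678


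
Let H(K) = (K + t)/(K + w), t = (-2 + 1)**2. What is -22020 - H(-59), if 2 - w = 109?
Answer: -1827689/83 ≈ -22020.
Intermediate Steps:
w = -107 (w = 2 - 1*109 = 2 - 109 = -107)
t = 1 (t = (-1)**2 = 1)
H(K) = (1 + K)/(-107 + K) (H(K) = (K + 1)/(K - 107) = (1 + K)/(-107 + K))
-22020 - H(-59) = -22020 - (1 - 59)/(-107 - 59) = -22020 - (-58)/(-166) = -22020 - (-1)*(-58)/166 = -22020 - 1*29/83 = -22020 - 29/83 = -1827689/83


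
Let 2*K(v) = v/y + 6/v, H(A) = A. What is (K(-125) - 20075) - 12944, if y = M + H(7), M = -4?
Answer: -24779893/750 ≈ -33040.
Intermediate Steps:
y = 3 (y = -4 + 7 = 3)
K(v) = 3/v + v/6 (K(v) = (v/3 + 6/v)/2 = (6/v + v/3)/2 = 3/v + v/6)
(K(-125) - 20075) - 12944 = ((3/(-125) + (1/6)*(-125)) - 20075) - 12944 = ((3*(-1/125) - 125/6) - 20075) - 12944 = ((-3/125 - 125/6) - 20075) - 12944 = (-15643/750 - 20075) - 12944 = -15071893/750 - 12944 = -24779893/750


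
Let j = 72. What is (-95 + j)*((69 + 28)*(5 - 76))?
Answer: 158401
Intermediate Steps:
(-95 + j)*((69 + 28)*(5 - 76)) = (-95 + 72)*((69 + 28)*(5 - 76)) = -2231*(-71) = -23*(-6887) = 158401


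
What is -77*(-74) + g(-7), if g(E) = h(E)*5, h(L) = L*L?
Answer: 5943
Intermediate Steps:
h(L) = L²
g(E) = 5*E² (g(E) = E²*5 = 5*E²)
-77*(-74) + g(-7) = -77*(-74) + 5*(-7)² = 5698 + 5*49 = 5698 + 245 = 5943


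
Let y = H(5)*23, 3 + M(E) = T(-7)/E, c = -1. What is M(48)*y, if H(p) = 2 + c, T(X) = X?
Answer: -3473/48 ≈ -72.354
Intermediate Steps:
M(E) = -3 - 7/E
H(p) = 1 (H(p) = 2 - 1 = 1)
y = 23 (y = 1*23 = 23)
M(48)*y = (-3 - 7/48)*23 = -151/48*23 = -3473/48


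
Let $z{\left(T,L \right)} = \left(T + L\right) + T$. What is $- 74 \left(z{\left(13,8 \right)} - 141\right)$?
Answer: $7918$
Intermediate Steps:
$z{\left(T,L \right)} = L + 2 T$ ($z{\left(T,L \right)} = \left(L + T\right) + T = L + 2 T$)
$- 74 \left(z{\left(13,8 \right)} - 141\right) = - 74 \left(\left(8 + 2 \cdot 13\right) - 141\right) = - 74 \left(\left(8 + 26\right) - 141\right) = - 74 \left(34 - 141\right) = \left(-74\right) \left(-107\right) = 7918$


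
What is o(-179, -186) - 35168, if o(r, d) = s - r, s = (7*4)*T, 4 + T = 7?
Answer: -34905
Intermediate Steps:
T = 3 (T = -4 + 7 = 3)
s = 84 (s = (7*4)*3 = 28*3 = 84)
o(r, d) = 84 - r
o(-179, -186) - 35168 = (84 - 1*(-179)) - 35168 = (84 + 179) - 35168 = 263 - 35168 = -34905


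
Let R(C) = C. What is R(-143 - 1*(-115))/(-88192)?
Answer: 7/22048 ≈ 0.00031749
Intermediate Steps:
R(-143 - 1*(-115))/(-88192) = (-143 - 1*(-115))/(-88192) = (-143 + 115)*(-1/88192) = -28*(-1/88192) = 7/22048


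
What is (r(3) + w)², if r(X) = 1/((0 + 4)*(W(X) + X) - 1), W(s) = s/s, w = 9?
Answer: 18496/225 ≈ 82.204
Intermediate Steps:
W(s) = 1
r(X) = 1/(3 + 4*X) (r(X) = 1/((0 + 4)*(1 + X) - 1) = 1/(4*(1 + X) - 1) = 1/((4 + 4*X) - 1) = 1/(3 + 4*X))
(r(3) + w)² = (1/(3 + 4*3) + 9)² = (1/(3 + 12) + 9)² = (1/15 + 9)² = (136/15)² = 18496/225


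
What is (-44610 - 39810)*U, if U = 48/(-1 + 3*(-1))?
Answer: 1013040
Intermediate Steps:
U = -12 (U = 48/(-1 - 3) = 48/(-4) = 48*(-¼) = -12)
(-44610 - 39810)*U = (-44610 - 39810)*(-12) = -84420*(-12) = 1013040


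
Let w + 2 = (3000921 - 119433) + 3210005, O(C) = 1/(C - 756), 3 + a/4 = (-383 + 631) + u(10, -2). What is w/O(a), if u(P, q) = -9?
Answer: 1145200308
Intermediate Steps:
a = 944 (a = -12 + 4*((-383 + 631) - 9) = -12 + 4*(248 - 9) = -12 + 4*239 = -12 + 956 = 944)
O(C) = 1/(-756 + C)
w = 6091491 (w = -2 + ((3000921 - 119433) + 3210005) = -2 + (2881488 + 3210005) = -2 + 6091493 = 6091491)
w/O(a) = 6091491/(1/(-756 + 944)) = 6091491/(1/188) = 6091491*188 = 1145200308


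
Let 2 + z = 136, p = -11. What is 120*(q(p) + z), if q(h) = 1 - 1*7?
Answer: 15360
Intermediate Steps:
q(h) = -6 (q(h) = 1 - 7 = -6)
z = 134 (z = -2 + 136 = 134)
120*(q(p) + z) = 120*(-6 + 134) = 120*128 = 15360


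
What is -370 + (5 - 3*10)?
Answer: -395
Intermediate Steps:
-370 + (5 - 3*10) = -370 + (5 - 30) = -370 - 25 = -395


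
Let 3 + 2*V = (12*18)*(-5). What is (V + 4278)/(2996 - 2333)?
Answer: 2491/442 ≈ 5.6357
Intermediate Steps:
V = -1083/2 (V = -3/2 + ((12*18)*(-5))/2 = -3/2 + (216*(-5))/2 = -3/2 + (1/2)*(-1080) = -3/2 - 540 = -1083/2 ≈ -541.50)
(V + 4278)/(2996 - 2333) = (-1083/2 + 4278)/(2996 - 2333) = (7473/2)/663 = (7473/2)*(1/663) = 2491/442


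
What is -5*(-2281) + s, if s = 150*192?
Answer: 40205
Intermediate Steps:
s = 28800
-5*(-2281) + s = -5*(-2281) + 28800 = 11405 + 28800 = 40205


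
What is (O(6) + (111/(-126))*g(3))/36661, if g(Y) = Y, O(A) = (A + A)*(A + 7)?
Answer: 2147/513254 ≈ 0.0041831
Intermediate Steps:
O(A) = 2*A*(7 + A) (O(A) = (2*A)*(7 + A) = 2*A*(7 + A))
(O(6) + (111/(-126))*g(3))/36661 = (2*6*(7 + 6) + (111/(-126))*3)/36661 = (2*6*13 + (111*(-1/126))*3)*(1/36661) = (156 - 37/42*3)*(1/36661) = (156 - 37/14)*(1/36661) = (2147/14)*(1/36661) = 2147/513254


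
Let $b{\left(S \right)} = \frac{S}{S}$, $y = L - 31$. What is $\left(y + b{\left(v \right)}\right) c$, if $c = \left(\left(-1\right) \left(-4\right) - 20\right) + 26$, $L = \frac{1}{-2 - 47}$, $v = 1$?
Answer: $- \frac{14710}{49} \approx -300.2$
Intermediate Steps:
$L = - \frac{1}{49}$ ($L = \frac{1}{-49} = - \frac{1}{49} \approx -0.020408$)
$y = - \frac{1520}{49}$ ($y = - \frac{1}{49} - 31 = - \frac{1520}{49} \approx -31.02$)
$b{\left(S \right)} = 1$
$c = 10$ ($c = \left(4 - 20\right) + 26 = -16 + 26 = 10$)
$\left(y + b{\left(v \right)}\right) c = \left(- \frac{1520}{49} + 1\right) 10 = \left(- \frac{1471}{49}\right) 10 = - \frac{14710}{49}$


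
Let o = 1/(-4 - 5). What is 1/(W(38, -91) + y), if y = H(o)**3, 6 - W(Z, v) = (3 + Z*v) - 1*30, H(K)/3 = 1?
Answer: 1/3518 ≈ 0.00028425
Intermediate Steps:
o = -1/9 (o = 1/(-9) = -1/9 ≈ -0.11111)
H(K) = 3 (H(K) = 3*1 = 3)
W(Z, v) = 33 - Z*v (W(Z, v) = 6 - ((3 + Z*v) - 1*30) = 6 - ((3 + Z*v) - 30) = 6 - (-27 + Z*v) = 6 + (27 - Z*v) = 33 - Z*v)
y = 27 (y = 3**3 = 27)
1/(W(38, -91) + y) = 1/((33 - 1*38*(-91)) + 27) = 1/((33 + 3458) + 27) = 1/(3491 + 27) = 1/3518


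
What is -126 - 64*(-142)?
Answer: 8962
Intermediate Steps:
-126 - 64*(-142) = -126 + 9088 = 8962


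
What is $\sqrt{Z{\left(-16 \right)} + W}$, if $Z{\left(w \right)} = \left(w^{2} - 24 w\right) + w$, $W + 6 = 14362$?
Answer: $2 \sqrt{3745} \approx 122.39$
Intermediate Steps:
$W = 14356$ ($W = -6 + 14362 = 14356$)
$Z{\left(w \right)} = w^{2} - 23 w$
$\sqrt{Z{\left(-16 \right)} + W} = \sqrt{- 16 \left(-23 - 16\right) + 14356} = \sqrt{\left(-16\right) \left(-39\right) + 14356} = \sqrt{624 + 14356} = \sqrt{14980} = 2 \sqrt{3745}$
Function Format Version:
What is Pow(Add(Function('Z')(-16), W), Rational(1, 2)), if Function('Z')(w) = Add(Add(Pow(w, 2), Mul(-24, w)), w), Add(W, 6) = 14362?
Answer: Mul(2, Pow(3745, Rational(1, 2))) ≈ 122.39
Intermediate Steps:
W = 14356 (W = Add(-6, 14362) = 14356)
Function('Z')(w) = Add(Pow(w, 2), Mul(-23, w))
Pow(Add(Function('Z')(-16), W), Rational(1, 2)) = Pow(Add(Mul(-16, Add(-23, -16)), 14356), Rational(1, 2)) = Pow(Add(Mul(-16, -39), 14356), Rational(1, 2)) = Pow(Add(624, 14356), Rational(1, 2)) = Pow(14980, Rational(1, 2)) = Mul(2, Pow(3745, Rational(1, 2)))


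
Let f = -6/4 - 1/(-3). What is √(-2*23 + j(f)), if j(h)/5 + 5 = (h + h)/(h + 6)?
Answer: I*√61741/29 ≈ 8.5682*I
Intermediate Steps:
f = -7/6 (f = -6*¼ - 1*(-⅓) = -3/2 + ⅓ = -7/6 ≈ -1.1667)
j(h) = -25 + 10*h/(6 + h) (j(h) = -25 + 5*((h + h)/(h + 6)) = -25 + 5*((2*h)/(6 + h)) = -25 + 5*(2*h/(6 + h)) = -25 + 10*h/(6 + h))
√(-2*23 + j(f)) = √(-2*23 + 15*(-10 - 1*(-7/6))/(6 - 7/6)) = √(-46 + 15*(-10 + 7/6)/(29/6)) = √(-46 + 15*(6/29)*(-53/6)) = √(-46 - 795/29) = √(-2129/29) = I*√61741/29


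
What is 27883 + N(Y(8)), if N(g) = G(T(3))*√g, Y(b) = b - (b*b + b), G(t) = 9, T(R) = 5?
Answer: 27883 + 72*I ≈ 27883.0 + 72.0*I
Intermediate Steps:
Y(b) = -b² (Y(b) = b - (b² + b) = b - (b + b²) = b + (-b - b²) = -b²)
N(g) = 9*√g
27883 + N(Y(8)) = 27883 + 9*√(-1*8²) = 27883 + 9*√(-1*64) = 27883 + 9*√(-64) = 27883 + 9*(8*I) = 27883 + 72*I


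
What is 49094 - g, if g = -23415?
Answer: 72509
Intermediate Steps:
49094 - g = 49094 - 1*(-23415) = 49094 + 23415 = 72509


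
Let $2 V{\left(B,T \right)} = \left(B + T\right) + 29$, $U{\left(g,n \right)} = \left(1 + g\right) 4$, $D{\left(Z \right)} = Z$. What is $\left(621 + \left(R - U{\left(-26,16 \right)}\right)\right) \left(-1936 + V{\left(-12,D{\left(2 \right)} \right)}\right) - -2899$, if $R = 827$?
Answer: $-2979323$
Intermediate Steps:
$U{\left(g,n \right)} = 4 + 4 g$
$V{\left(B,T \right)} = \frac{29}{2} + \frac{B}{2} + \frac{T}{2}$ ($V{\left(B,T \right)} = \frac{\left(B + T\right) + 29}{2} = \frac{29 + B + T}{2} = \frac{29}{2} + \frac{B}{2} + \frac{T}{2}$)
$\left(621 + \left(R - U{\left(-26,16 \right)}\right)\right) \left(-1936 + V{\left(-12,D{\left(2 \right)} \right)}\right) - -2899 = \left(621 + \left(827 - \left(4 + 4 \left(-26\right)\right)\right)\right) \left(-1936 + \left(\frac{29}{2} + \frac{1}{2} \left(-12\right) + \frac{1}{2} \cdot 2\right)\right) - -2899 = \left(621 + \left(827 - \left(4 - 104\right)\right)\right) \left(-1936 + \left(\frac{29}{2} - 6 + 1\right)\right) + 2899 = \left(621 + \left(827 - -100\right)\right) \left(-1936 + \frac{19}{2}\right) + 2899 = \left(621 + \left(827 + 100\right)\right) \left(- \frac{3853}{2}\right) + 2899 = \left(621 + 927\right) \left(- \frac{3853}{2}\right) + 2899 = 1548 \left(- \frac{3853}{2}\right) + 2899 = -2982222 + 2899 = -2979323$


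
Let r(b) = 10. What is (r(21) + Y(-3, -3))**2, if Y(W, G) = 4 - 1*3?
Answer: 121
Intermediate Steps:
Y(W, G) = 1 (Y(W, G) = 4 - 3 = 1)
(r(21) + Y(-3, -3))**2 = (10 + 1)**2 = 11**2 = 121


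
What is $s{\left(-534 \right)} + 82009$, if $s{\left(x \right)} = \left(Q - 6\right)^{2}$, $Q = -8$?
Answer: $82205$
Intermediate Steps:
$s{\left(x \right)} = 196$ ($s{\left(x \right)} = \left(-8 - 6\right)^{2} = \left(-14\right)^{2} = 196$)
$s{\left(-534 \right)} + 82009 = 196 + 82009 = 82205$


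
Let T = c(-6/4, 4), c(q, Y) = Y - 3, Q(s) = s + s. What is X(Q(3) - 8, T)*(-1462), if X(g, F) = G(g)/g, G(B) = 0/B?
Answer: 0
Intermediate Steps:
G(B) = 0
Q(s) = 2*s
c(q, Y) = -3 + Y
T = 1 (T = -3 + 4 = 1)
X(g, F) = 0 (X(g, F) = 0/g = 0)
X(Q(3) - 8, T)*(-1462) = 0*(-1462) = 0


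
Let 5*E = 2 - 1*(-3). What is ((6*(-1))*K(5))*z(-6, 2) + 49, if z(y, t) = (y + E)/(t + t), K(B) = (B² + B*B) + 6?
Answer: 469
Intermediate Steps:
E = 1 (E = (2 - 1*(-3))/5 = (2 + 3)/5 = (⅕)*5 = 1)
K(B) = 6 + 2*B² (K(B) = (B² + B²) + 6 = 2*B² + 6 = 6 + 2*B²)
z(y, t) = (1 + y)/(2*t) (z(y, t) = (y + 1)/(t + t) = (1 + y)/((2*t)) = (1 + y)*(1/(2*t)) = (1 + y)/(2*t))
((6*(-1))*K(5))*z(-6, 2) + 49 = ((6*(-1))*(6 + 2*5²))*((½)*(1 - 6)/2) + 49 = (-6*(6 + 2*25))*((½)*(½)*(-5)) + 49 = -6*(6 + 50)*(-5/4) + 49 = -6*56*(-5/4) + 49 = -336*(-5/4) + 49 = 420 + 49 = 469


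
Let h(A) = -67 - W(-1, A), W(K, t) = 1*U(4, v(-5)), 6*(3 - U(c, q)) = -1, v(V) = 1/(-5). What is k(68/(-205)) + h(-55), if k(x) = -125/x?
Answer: 62561/204 ≈ 306.67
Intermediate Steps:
v(V) = -⅕
U(c, q) = 19/6 (U(c, q) = 3 - ⅙*(-1) = 3 + ⅙ = 19/6)
W(K, t) = 19/6 (W(K, t) = 1*(19/6) = 19/6)
h(A) = -421/6 (h(A) = -67 - 1*19/6 = -67 - 19/6 = -421/6)
k(68/(-205)) + h(-55) = -125/(68/(-205)) - 421/6 = -125/(68*(-1/205)) - 421/6 = -125/(-68/205) - 421/6 = -125*(-205/68) - 421/6 = 25625/68 - 421/6 = 62561/204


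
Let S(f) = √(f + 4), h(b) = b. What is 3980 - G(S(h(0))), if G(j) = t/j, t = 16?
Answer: 3972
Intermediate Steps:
S(f) = √(4 + f)
G(j) = 16/j
3980 - G(S(h(0))) = 3980 - 16/(√(4 + 0)) = 3980 - 16/(√4) = 3980 - 16/2 = 3980 - 1*8 = 3980 - 8 = 3972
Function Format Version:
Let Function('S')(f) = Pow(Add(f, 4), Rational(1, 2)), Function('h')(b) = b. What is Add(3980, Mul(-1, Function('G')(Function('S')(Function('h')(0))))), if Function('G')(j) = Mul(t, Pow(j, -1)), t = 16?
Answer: 3972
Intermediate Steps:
Function('S')(f) = Pow(Add(4, f), Rational(1, 2))
Function('G')(j) = Mul(16, Pow(j, -1))
Add(3980, Mul(-1, Function('G')(Function('S')(Function('h')(0))))) = Add(3980, Mul(-1, Mul(16, Pow(Pow(Add(4, 0), Rational(1, 2)), -1)))) = Add(3980, Mul(-1, Mul(16, Pow(Pow(4, Rational(1, 2)), -1)))) = Add(3980, Mul(-1, Mul(16, Pow(2, -1)))) = Add(3980, Mul(-1, Mul(16, Rational(1, 2)))) = Add(3980, Mul(-1, 8)) = Add(3980, -8) = 3972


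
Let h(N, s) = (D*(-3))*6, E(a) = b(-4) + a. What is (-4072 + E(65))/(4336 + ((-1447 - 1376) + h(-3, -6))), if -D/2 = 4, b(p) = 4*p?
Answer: -4023/1657 ≈ -2.4279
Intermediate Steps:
D = -8 (D = -2*4 = -8)
E(a) = -16 + a (E(a) = 4*(-4) + a = -16 + a)
h(N, s) = 144 (h(N, s) = -8*(-3)*6 = 24*6 = 144)
(-4072 + E(65))/(4336 + ((-1447 - 1376) + h(-3, -6))) = (-4072 + (-16 + 65))/(4336 + ((-1447 - 1376) + 144)) = (-4072 + 49)/(4336 + (-2823 + 144)) = -4023/(4336 - 2679) = -4023/1657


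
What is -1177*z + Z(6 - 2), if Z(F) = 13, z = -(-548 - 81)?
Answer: -740320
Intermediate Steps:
z = 629 (z = -1*(-629) = 629)
-1177*z + Z(6 - 2) = -1177*629 + 13 = -740333 + 13 = -740320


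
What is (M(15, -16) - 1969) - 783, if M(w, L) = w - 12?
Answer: -2749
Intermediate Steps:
M(w, L) = -12 + w
(M(15, -16) - 1969) - 783 = ((-12 + 15) - 1969) - 783 = (3 - 1969) - 783 = -1966 - 783 = -2749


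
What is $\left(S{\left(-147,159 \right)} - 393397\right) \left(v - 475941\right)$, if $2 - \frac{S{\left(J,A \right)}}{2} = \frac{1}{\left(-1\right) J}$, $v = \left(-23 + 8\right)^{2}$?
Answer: $\frac{9170024192156}{49} \approx 1.8714 \cdot 10^{11}$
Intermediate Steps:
$v = 225$ ($v = \left(-15\right)^{2} = 225$)
$S{\left(J,A \right)} = 4 + \frac{2}{J}$ ($S{\left(J,A \right)} = 4 - \frac{2}{\left(-1\right) J} = 4 - 2 \left(- \frac{1}{J}\right) = 4 + \frac{2}{J}$)
$\left(S{\left(-147,159 \right)} - 393397\right) \left(v - 475941\right) = \left(\left(4 + \frac{2}{-147}\right) - 393397\right) \left(225 - 475941\right) = \left(\left(4 + 2 \left(- \frac{1}{147}\right)\right) - 393397\right) \left(-475716\right) = \left(\left(4 - \frac{2}{147}\right) - 393397\right) \left(-475716\right) = \left(\frac{586}{147} - 393397\right) \left(-475716\right) = \left(- \frac{57828773}{147}\right) \left(-475716\right) = \frac{9170024192156}{49}$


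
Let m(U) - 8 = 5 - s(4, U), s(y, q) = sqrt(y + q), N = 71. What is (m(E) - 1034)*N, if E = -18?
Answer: -72491 - 71*I*sqrt(14) ≈ -72491.0 - 265.66*I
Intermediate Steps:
s(y, q) = sqrt(q + y)
m(U) = 13 - sqrt(4 + U) (m(U) = 8 + (5 - sqrt(U + 4)) = 8 + (5 - sqrt(4 + U)) = 13 - sqrt(4 + U))
(m(E) - 1034)*N = ((13 - sqrt(4 - 18)) - 1034)*71 = ((13 - sqrt(-14)) - 1034)*71 = ((13 - I*sqrt(14)) - 1034)*71 = (-1021 - I*sqrt(14))*71 = -72491 - 71*I*sqrt(14)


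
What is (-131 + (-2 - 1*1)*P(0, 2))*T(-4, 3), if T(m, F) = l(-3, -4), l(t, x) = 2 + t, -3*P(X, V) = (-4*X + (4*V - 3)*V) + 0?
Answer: 121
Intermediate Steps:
P(X, V) = 4*X/3 - V*(-3 + 4*V)/3 (P(X, V) = -((-4*X + (4*V - 3)*V) + 0)/3 = -((-4*X + (-3 + 4*V)*V) + 0)/3 = -((-4*X + V*(-3 + 4*V)) + 0)/3 = -(-4*X + V*(-3 + 4*V))/3 = 4*X/3 - V*(-3 + 4*V)/3)
T(m, F) = -1 (T(m, F) = 2 - 3 = -1)
(-131 + (-2 - 1*1)*P(0, 2))*T(-4, 3) = (-131 + (-2 - 1*1)*(2 - 4/3*2**2 + (4/3)*0))*(-1) = (-131 + (-2 - 1)*(2 - 4/3*4 + 0))*(-1) = (-131 - 3*(2 - 16/3 + 0))*(-1) = (-131 - 3*(-10/3))*(-1) = (-131 + 10)*(-1) = -121*(-1) = 121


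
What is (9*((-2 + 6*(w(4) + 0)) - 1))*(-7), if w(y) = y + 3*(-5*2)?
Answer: 10017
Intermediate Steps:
w(y) = -30 + y (w(y) = y + 3*(-10) = y - 30 = -30 + y)
(9*((-2 + 6*(w(4) + 0)) - 1))*(-7) = (9*((-2 + 6*((-30 + 4) + 0)) - 1))*(-7) = (9*((-2 + 6*(-26 + 0)) - 1))*(-7) = (9*((-2 + 6*(-26)) - 1))*(-7) = (9*((-2 - 156) - 1))*(-7) = (9*(-158 - 1))*(-7) = (9*(-159))*(-7) = -1431*(-7) = 10017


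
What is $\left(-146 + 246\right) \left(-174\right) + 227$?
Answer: $-17173$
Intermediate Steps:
$\left(-146 + 246\right) \left(-174\right) + 227 = 100 \left(-174\right) + 227 = -17400 + 227 = -17173$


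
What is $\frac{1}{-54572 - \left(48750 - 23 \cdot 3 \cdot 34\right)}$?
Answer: $- \frac{1}{100976} \approx -9.9033 \cdot 10^{-6}$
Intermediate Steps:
$\frac{1}{-54572 - \left(48750 - 23 \cdot 3 \cdot 34\right)} = \frac{1}{-54572 + \left(69 \cdot 34 - 48750\right)} = \frac{1}{-54572 + \left(2346 - 48750\right)} = \frac{1}{-54572 - 46404} = \frac{1}{-100976} = - \frac{1}{100976}$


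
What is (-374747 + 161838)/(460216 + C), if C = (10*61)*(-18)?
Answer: -212909/449236 ≈ -0.47394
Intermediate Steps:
C = -10980 (C = 610*(-18) = -10980)
(-374747 + 161838)/(460216 + C) = (-374747 + 161838)/(460216 - 10980) = -212909/449236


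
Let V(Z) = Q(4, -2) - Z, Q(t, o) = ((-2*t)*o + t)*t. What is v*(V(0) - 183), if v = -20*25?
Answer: 51500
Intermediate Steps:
Q(t, o) = t*(t - 2*o*t) (Q(t, o) = (-2*o*t + t)*t = (t - 2*o*t)*t = t*(t - 2*o*t))
V(Z) = 80 - Z (V(Z) = 4**2*(1 - 2*(-2)) - Z = 16*(1 + 4) - Z = 16*5 - Z = 80 - Z)
v = -500
v*(V(0) - 183) = -500*((80 - 1*0) - 183) = -500*((80 + 0) - 183) = -500*(80 - 183) = -500*(-103) = 51500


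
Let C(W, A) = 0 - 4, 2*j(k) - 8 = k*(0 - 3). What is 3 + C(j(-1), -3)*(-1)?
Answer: 7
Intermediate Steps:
j(k) = 4 - 3*k/2 (j(k) = 4 + (k*(0 - 3))/2 = 4 + (k*(-3))/2 = 4 + (-3*k)/2 = 4 - 3*k/2)
C(W, A) = -4
3 + C(j(-1), -3)*(-1) = 3 - 4*(-1) = 3 + 4 = 7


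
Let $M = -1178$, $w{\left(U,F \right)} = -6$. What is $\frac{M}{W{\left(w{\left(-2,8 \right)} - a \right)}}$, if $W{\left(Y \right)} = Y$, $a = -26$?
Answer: $- \frac{589}{10} \approx -58.9$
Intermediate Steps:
$\frac{M}{W{\left(w{\left(-2,8 \right)} - a \right)}} = - \frac{1178}{-6 - -26} = - \frac{1178}{-6 + 26} = - \frac{1178}{20} = \left(-1178\right) \frac{1}{20} = - \frac{589}{10}$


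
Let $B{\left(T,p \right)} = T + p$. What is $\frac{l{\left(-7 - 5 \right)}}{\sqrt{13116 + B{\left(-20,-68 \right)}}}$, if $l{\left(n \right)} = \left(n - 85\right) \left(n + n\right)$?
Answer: $\frac{1164 \sqrt{3257}}{3257} \approx 20.396$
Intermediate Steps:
$l{\left(n \right)} = 2 n \left(-85 + n\right)$ ($l{\left(n \right)} = \left(-85 + n\right) 2 n = 2 n \left(-85 + n\right)$)
$\frac{l{\left(-7 - 5 \right)}}{\sqrt{13116 + B{\left(-20,-68 \right)}}} = \frac{2 \left(-7 - 5\right) \left(-85 - 12\right)}{\sqrt{13116 - 88}} = \frac{2 \left(-12\right) \left(-85 - 12\right)}{\sqrt{13028}} = \frac{2 \left(-12\right) \left(-97\right)}{2 \sqrt{3257}} = 2328 \frac{\sqrt{3257}}{6514} = \frac{1164 \sqrt{3257}}{3257}$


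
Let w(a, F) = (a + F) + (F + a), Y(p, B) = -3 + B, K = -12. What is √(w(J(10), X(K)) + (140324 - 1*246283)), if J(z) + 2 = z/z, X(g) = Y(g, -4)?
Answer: 15*I*√471 ≈ 325.54*I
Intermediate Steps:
X(g) = -7 (X(g) = -3 - 4 = -7)
J(z) = -1 (J(z) = -2 + z/z = -2 + 1 = -1)
w(a, F) = 2*F + 2*a (w(a, F) = (F + a) + (F + a) = 2*F + 2*a)
√(w(J(10), X(K)) + (140324 - 1*246283)) = √((2*(-7) + 2*(-1)) + (140324 - 1*246283)) = √((-14 - 2) + (140324 - 246283)) = √(-16 - 105959) = √(-105975) = 15*I*√471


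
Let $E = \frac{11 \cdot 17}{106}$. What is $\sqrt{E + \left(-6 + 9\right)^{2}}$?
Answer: $\frac{\sqrt{120946}}{106} \approx 3.2809$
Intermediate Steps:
$E = \frac{187}{106}$ ($E = 187 \cdot \frac{1}{106} = \frac{187}{106} \approx 1.7642$)
$\sqrt{E + \left(-6 + 9\right)^{2}} = \sqrt{\frac{187}{106} + \left(-6 + 9\right)^{2}} = \sqrt{\frac{187}{106} + 3^{2}} = \sqrt{\frac{187}{106} + 9} = \sqrt{\frac{1141}{106}} = \frac{\sqrt{120946}}{106}$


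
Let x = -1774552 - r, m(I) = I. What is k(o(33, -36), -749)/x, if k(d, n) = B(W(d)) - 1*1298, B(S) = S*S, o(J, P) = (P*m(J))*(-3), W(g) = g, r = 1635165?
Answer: -12700798/3409717 ≈ -3.7249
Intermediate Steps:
o(J, P) = -3*J*P (o(J, P) = (P*J)*(-3) = (J*P)*(-3) = -3*J*P)
x = -3409717 (x = -1774552 - 1*1635165 = -1774552 - 1635165 = -3409717)
B(S) = S²
k(d, n) = -1298 + d² (k(d, n) = d² - 1*1298 = d² - 1298 = -1298 + d²)
k(o(33, -36), -749)/x = (-1298 + (-3*33*(-36))²)/(-3409717) = (-1298 + 3564²)*(-1/3409717) = (-1298 + 12702096)*(-1/3409717) = 12700798*(-1/3409717) = -12700798/3409717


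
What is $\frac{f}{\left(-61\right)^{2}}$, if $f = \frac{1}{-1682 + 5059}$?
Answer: $\frac{1}{12565817} \approx 7.9581 \cdot 10^{-8}$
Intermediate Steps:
$f = \frac{1}{3377} \approx 0.00029612$
$\frac{f}{\left(-61\right)^{2}} = \frac{1}{3377 \left(-61\right)^{2}} = \frac{1}{3377 \cdot 3721} = \frac{1}{3377} \cdot \frac{1}{3721} = \frac{1}{12565817}$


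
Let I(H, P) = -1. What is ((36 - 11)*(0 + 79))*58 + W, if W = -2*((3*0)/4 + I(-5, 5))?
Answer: 114552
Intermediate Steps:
W = 2 (W = -2*((3*0)/4 - 1) = -2*(0*(1/4) - 1) = -2*(0 - 1) = -2*(-1) = 2)
((36 - 11)*(0 + 79))*58 + W = ((36 - 11)*(0 + 79))*58 + 2 = (25*79)*58 + 2 = 1975*58 + 2 = 114550 + 2 = 114552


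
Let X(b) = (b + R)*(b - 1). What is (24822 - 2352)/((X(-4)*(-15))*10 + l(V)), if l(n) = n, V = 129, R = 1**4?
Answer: -1070/101 ≈ -10.594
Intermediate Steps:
R = 1
X(b) = (1 + b)*(-1 + b) (X(b) = (b + 1)*(b - 1) = (1 + b)*(-1 + b))
(24822 - 2352)/((X(-4)*(-15))*10 + l(V)) = (24822 - 2352)/(((-1 + (-4)**2)*(-15))*10 + 129) = 22470/(((-1 + 16)*(-15))*10 + 129) = 22470/((15*(-15))*10 + 129) = 22470/(-225*10 + 129) = 22470/(-2250 + 129) = 22470/(-2121) = 22470*(-1/2121) = -1070/101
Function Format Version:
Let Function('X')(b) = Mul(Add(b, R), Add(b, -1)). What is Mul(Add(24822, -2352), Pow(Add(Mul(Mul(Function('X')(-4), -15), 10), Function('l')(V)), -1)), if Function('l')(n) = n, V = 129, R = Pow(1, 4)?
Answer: Rational(-1070, 101) ≈ -10.594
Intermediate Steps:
R = 1
Function('X')(b) = Mul(Add(1, b), Add(-1, b)) (Function('X')(b) = Mul(Add(b, 1), Add(b, -1)) = Mul(Add(1, b), Add(-1, b)))
Mul(Add(24822, -2352), Pow(Add(Mul(Mul(Function('X')(-4), -15), 10), Function('l')(V)), -1)) = Mul(Add(24822, -2352), Pow(Add(Mul(Mul(Add(-1, Pow(-4, 2)), -15), 10), 129), -1)) = Mul(22470, Pow(Add(Mul(Mul(Add(-1, 16), -15), 10), 129), -1)) = Mul(22470, Pow(Add(Mul(Mul(15, -15), 10), 129), -1)) = Mul(22470, Pow(Add(Mul(-225, 10), 129), -1)) = Mul(22470, Pow(Add(-2250, 129), -1)) = Mul(22470, Pow(-2121, -1)) = Mul(22470, Rational(-1, 2121)) = Rational(-1070, 101)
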